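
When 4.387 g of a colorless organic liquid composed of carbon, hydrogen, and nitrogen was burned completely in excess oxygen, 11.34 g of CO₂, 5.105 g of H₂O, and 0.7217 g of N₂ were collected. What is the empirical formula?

mol C = 11.34 g CO₂ ÷ 44.009 g/mol = 0.25767 mol
mol H = 2 × 5.105 g H₂O ÷ 18.015 g/mol = 0.56675 mol
mol N = 2 × 0.7217 g N₂ ÷ 28.014 g/mol = 0.051524 mol
Divide by the smallest (0.051524 mol): C 5.001, H 11.000, N 1.000

C5H11N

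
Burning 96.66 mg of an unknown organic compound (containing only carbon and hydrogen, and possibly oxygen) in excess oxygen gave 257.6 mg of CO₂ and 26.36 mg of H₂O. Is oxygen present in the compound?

yes

mol C = 0.2576 g CO₂ ÷ 44.009 g/mol = 0.0058533 mol
mol H = 2 × 0.02636 g H₂O ÷ 18.015 g/mol = 0.0029265 mol
C and H account for only 0.073254 g of the 0.09666 g sample; the remaining 0.023406 g must be oxygen.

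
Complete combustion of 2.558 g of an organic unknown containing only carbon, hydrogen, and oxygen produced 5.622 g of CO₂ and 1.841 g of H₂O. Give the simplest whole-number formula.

C5H8O2

mol C = 5.622 g CO₂ ÷ 44.009 g/mol = 0.12775 mol
mol H = 2 × 1.841 g H₂O ÷ 18.015 g/mol = 0.20439 mol
mass O = 2.558 − (1.5344 + 0.20602) = 0.81762 g → mol O = 0.81762 ÷ 15.999 = 0.051104 mol
Divide by the smallest (0.051104 mol): C 2.500, H 3.999, O 1.000
Multiplying each by 2 gives whole numbers: C 5.00, H 8.00, O 2.00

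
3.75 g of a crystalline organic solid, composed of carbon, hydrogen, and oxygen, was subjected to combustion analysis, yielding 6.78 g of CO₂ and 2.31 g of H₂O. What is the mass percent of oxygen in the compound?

43.8%

mol C = 6.78 g CO₂ ÷ 44.009 g/mol = 0.1541 mol
mol H = 2 × 2.31 g H₂O ÷ 18.015 g/mol = 0.2565 mol
mass O = 3.75 − (1.850 + 0.2585) = 1.641 g → mol O = 1.641 ÷ 15.999 = 0.1026 mol
mass % O = 1.641 g ÷ 3.75 g × 100%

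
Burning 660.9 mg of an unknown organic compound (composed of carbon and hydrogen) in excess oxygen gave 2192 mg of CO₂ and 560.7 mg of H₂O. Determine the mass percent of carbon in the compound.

90.52%

mol C = 2.192 g CO₂ ÷ 44.009 g/mol = 0.049808 mol
mol H = 2 × 0.5607 g H₂O ÷ 18.015 g/mol = 0.062248 mol
mass % C = 0.59824 g ÷ 0.6609 g × 100%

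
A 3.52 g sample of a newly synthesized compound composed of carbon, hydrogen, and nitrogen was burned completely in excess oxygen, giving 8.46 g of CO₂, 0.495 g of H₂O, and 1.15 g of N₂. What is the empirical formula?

C7H2N3

mol C = 8.46 g CO₂ ÷ 44.009 g/mol = 0.1922 mol
mol H = 2 × 0.495 g H₂O ÷ 18.015 g/mol = 0.05495 mol
mol N = 2 × 1.15 g N₂ ÷ 28.014 g/mol = 0.08210 mol
Divide by the smallest (0.05495 mol): C 3.498, H 1.000, N 1.494
Multiplying each by 2 gives whole numbers: C 7.00, H 2.00, N 2.99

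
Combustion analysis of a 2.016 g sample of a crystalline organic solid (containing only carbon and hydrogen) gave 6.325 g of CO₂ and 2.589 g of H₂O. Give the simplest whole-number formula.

CH2

mol C = 6.325 g CO₂ ÷ 44.009 g/mol = 0.14372 mol
mol H = 2 × 2.589 g H₂O ÷ 18.015 g/mol = 0.28743 mol
Divide by the smallest (0.14372 mol): C 1.000, H 2.000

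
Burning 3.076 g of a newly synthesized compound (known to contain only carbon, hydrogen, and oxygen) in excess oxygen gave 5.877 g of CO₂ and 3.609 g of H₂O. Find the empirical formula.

C2H6O

mol C = 5.877 g CO₂ ÷ 44.009 g/mol = 0.13354 mol
mol H = 2 × 3.609 g H₂O ÷ 18.015 g/mol = 0.40067 mol
mass O = 3.076 − (1.6040 + 0.40387) = 1.0682 g → mol O = 1.0682 ÷ 15.999 = 0.066765 mol
Divide by the smallest (0.066765 mol): C 2.000, H 6.001, O 1.000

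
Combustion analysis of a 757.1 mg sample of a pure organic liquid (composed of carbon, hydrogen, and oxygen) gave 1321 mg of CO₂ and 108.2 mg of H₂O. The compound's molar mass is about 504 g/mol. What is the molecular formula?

mol C = 1.321 g CO₂ ÷ 44.009 g/mol = 0.030017 mol
mol H = 2 × 0.1082 g H₂O ÷ 18.015 g/mol = 0.012012 mol
mass O = 0.7571 − (0.36053 + 0.012108) = 0.38446 g → mol O = 0.38446 ÷ 15.999 = 0.024030 mol
Divide by the smallest (0.012012 mol): C 2.499, H 1.000, O 2.000
Multiplying each by 2 gives whole numbers: C 5.00, H 2.00, O 4.00
Empirical formula: C5H2O4
Empirical-formula mass = 126.07 g/mol; 504 ÷ 126.07 ≈ 4, so the molecular formula is C20H8O16.

C20H8O16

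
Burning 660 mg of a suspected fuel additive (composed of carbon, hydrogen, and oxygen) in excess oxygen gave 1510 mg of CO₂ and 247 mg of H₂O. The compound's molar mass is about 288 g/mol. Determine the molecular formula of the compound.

mol C = 1.51 g CO₂ ÷ 44.009 g/mol = 0.03431 mol
mol H = 2 × 0.247 g H₂O ÷ 18.015 g/mol = 0.02742 mol
mass O = 0.660 − (0.4121 + 0.02764) = 0.2202 g → mol O = 0.2202 ÷ 15.999 = 0.01377 mol
Divide by the smallest (0.01377 mol): C 2.492, H 1.992, O 1.000
Multiplying each by 2 gives whole numbers: C 4.98, H 3.98, O 2.00
Empirical formula: C5H4O2
Empirical-formula mass = 96.08 g/mol; 288 ÷ 96.08 ≈ 3, so the molecular formula is C15H12O6.

C15H12O6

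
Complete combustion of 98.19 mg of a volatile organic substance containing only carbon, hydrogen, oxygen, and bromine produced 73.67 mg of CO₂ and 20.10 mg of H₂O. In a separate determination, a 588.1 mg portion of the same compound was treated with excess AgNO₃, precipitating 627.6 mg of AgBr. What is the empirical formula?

C6H8Br2O7

mol C = 0.07367 g CO₂ ÷ 44.009 g/mol = 0.0016740 mol
mol H = 2 × 0.02010 g H₂O ÷ 18.015 g/mol = 0.0022315 mol
From the AgBr data: mol Br per gram of compound = (0.6276 ÷ 187.772) ÷ 0.5881 = 0.0056833 mol/g, so in the 0.09819 g combustion sample mol Br = 0.00055804 mol
mass O = 0.09819 − (0.020106 + 0.0022493 + 0.044590) = 0.031245 g → mol O = 0.031245 ÷ 15.999 = 0.0019529 mol
Divide by the smallest (0.00055804 mol): C 3.000, H 3.999, Br 1.000, O 3.500
Multiplying each by 2 gives whole numbers: C 6.00, H 8.00, Br 2.00, O 7.00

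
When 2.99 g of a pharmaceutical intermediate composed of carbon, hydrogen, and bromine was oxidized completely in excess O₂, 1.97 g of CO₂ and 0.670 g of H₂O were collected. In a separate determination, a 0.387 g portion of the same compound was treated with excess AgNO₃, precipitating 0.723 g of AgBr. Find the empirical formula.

mol C = 1.97 g CO₂ ÷ 44.009 g/mol = 0.04476 mol
mol H = 2 × 0.670 g H₂O ÷ 18.015 g/mol = 0.07438 mol
From the AgBr data: mol Br per gram of compound = (0.723 ÷ 187.772) ÷ 0.387 = 0.009949 mol/g, so in the 2.99 g combustion sample mol Br = 0.02975 mol
Divide by the smallest (0.02975 mol): C 1.505, H 2.500, Br 1.000
Multiplying each by 2 gives whole numbers: C 3.01, H 5.00, Br 2.00

C3H5Br2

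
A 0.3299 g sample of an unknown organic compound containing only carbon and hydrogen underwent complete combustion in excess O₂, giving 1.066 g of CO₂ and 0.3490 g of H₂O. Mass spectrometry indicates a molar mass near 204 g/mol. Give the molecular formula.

mol C = 1.066 g CO₂ ÷ 44.009 g/mol = 0.024222 mol
mol H = 2 × 0.3490 g H₂O ÷ 18.015 g/mol = 0.038745 mol
Divide by the smallest (0.024222 mol): C 1.000, H 1.600
Multiplying each by 5 gives whole numbers: C 5.00, H 8.00
Empirical formula: C5H8
Empirical-formula mass = 68.12 g/mol; 204 ÷ 68.12 ≈ 3, so the molecular formula is C15H24.

C15H24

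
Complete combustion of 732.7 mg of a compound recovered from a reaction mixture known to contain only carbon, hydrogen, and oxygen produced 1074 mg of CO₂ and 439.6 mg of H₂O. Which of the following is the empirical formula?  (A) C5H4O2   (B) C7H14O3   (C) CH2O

(C) CH2O

mol C = 1.074 g CO₂ ÷ 44.009 g/mol = 0.024404 mol
mol H = 2 × 0.4396 g H₂O ÷ 18.015 g/mol = 0.048804 mol
mass O = 0.7327 − (0.29312 + 0.049194) = 0.39039 g → mol O = 0.39039 ÷ 15.999 = 0.024401 mol
Divide by the smallest (0.024401 mol): C 1.000, H 2.000, O 1.000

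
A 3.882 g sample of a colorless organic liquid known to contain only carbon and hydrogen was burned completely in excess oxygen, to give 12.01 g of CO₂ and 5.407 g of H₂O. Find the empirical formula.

mol C = 12.01 g CO₂ ÷ 44.009 g/mol = 0.27290 mol
mol H = 2 × 5.407 g H₂O ÷ 18.015 g/mol = 0.60028 mol
Divide by the smallest (0.27290 mol): C 1.000, H 2.200
Multiplying each by 5 gives whole numbers: C 5.00, H 11.00

C5H11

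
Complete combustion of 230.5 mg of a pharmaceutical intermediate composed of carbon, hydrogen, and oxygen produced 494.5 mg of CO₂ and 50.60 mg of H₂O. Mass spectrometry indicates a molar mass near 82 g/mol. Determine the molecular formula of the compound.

C4H2O2

mol C = 0.4945 g CO₂ ÷ 44.009 g/mol = 0.011236 mol
mol H = 2 × 0.05060 g H₂O ÷ 18.015 g/mol = 0.0056175 mol
mass O = 0.2305 − (0.13496 + 0.0056625) = 0.089878 g → mol O = 0.089878 ÷ 15.999 = 0.0056177 mol
Divide by the smallest (0.0056175 mol): C 2.000, H 1.000, O 1.000
Empirical formula: C2HO
Empirical-formula mass = 41.03 g/mol; 82 ÷ 41.03 ≈ 2, so the molecular formula is C4H2O2.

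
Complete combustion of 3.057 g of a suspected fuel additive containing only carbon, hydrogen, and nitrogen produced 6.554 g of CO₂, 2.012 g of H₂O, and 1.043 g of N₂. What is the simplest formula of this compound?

mol C = 6.554 g CO₂ ÷ 44.009 g/mol = 0.14892 mol
mol H = 2 × 2.012 g H₂O ÷ 18.015 g/mol = 0.22337 mol
mol N = 2 × 1.043 g N₂ ÷ 28.014 g/mol = 0.074463 mol
Divide by the smallest (0.074463 mol): C 2.000, H 3.000, N 1.000

C2H3N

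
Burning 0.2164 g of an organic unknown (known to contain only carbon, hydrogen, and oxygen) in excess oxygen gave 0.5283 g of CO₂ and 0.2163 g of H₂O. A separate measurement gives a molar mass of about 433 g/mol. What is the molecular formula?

mol C = 0.5283 g CO₂ ÷ 44.009 g/mol = 0.012004 mol
mol H = 2 × 0.2163 g H₂O ÷ 18.015 g/mol = 0.024013 mol
mass O = 0.2164 − (0.14418 + 0.024205) = 0.048010 g → mol O = 0.048010 ÷ 15.999 = 0.0030008 mol
Divide by the smallest (0.0030008 mol): C 4.000, H 8.002, O 1.000
Empirical formula: C4H8O
Empirical-formula mass = 72.11 g/mol; 433 ÷ 72.11 ≈ 6, so the molecular formula is C24H48O6.

C24H48O6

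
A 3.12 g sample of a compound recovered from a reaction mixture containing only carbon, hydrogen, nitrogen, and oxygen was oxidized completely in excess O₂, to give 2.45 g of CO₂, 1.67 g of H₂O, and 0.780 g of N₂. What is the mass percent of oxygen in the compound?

mol C = 2.45 g CO₂ ÷ 44.009 g/mol = 0.05567 mol
mol H = 2 × 1.67 g H₂O ÷ 18.015 g/mol = 0.1854 mol
mol N = 2 × 0.780 g N₂ ÷ 28.014 g/mol = 0.05569 mol
mass O = 3.12 − (0.6687 + 0.1869 + 0.7800) = 1.484 g → mol O = 1.484 ÷ 15.999 = 0.09278 mol
mass % O = 1.484 g ÷ 3.12 g × 100%

47.6%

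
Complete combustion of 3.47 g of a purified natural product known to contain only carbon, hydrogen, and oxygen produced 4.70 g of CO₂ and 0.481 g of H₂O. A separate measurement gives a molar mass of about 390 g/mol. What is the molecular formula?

C12H6O15

mol C = 4.70 g CO₂ ÷ 44.009 g/mol = 0.1068 mol
mol H = 2 × 0.481 g H₂O ÷ 18.015 g/mol = 0.05340 mol
mass O = 3.47 − (1.283 + 0.05383) = 2.133 g → mol O = 2.133 ÷ 15.999 = 0.1333 mol
Divide by the smallest (0.05340 mol): C 2.000, H 1.000, O 2.497
Multiplying each by 2 gives whole numbers: C 4.00, H 2.00, O 4.99
Empirical formula: C4H2O5
Empirical-formula mass = 130.06 g/mol; 390 ÷ 130.06 ≈ 3, so the molecular formula is C12H6O15.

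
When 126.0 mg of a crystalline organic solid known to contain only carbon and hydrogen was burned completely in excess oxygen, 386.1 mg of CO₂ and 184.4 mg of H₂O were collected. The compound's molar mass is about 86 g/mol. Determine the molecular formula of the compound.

C6H14

mol C = 0.3861 g CO₂ ÷ 44.009 g/mol = 0.0087732 mol
mol H = 2 × 0.1844 g H₂O ÷ 18.015 g/mol = 0.020472 mol
Divide by the smallest (0.0087732 mol): C 1.000, H 2.333
Multiplying each by 3 gives whole numbers: C 3.00, H 7.00
Empirical formula: C3H7
Empirical-formula mass = 43.09 g/mol; 86 ÷ 43.09 ≈ 2, so the molecular formula is C6H14.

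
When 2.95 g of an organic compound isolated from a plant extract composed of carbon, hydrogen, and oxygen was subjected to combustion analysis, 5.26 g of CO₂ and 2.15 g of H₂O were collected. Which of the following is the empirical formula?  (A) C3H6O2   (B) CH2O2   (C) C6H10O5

mol C = 5.26 g CO₂ ÷ 44.009 g/mol = 0.1195 mol
mol H = 2 × 2.15 g H₂O ÷ 18.015 g/mol = 0.2387 mol
mass O = 2.95 − (1.436 + 0.2406) = 1.274 g → mol O = 1.274 ÷ 15.999 = 0.07962 mol
Divide by the smallest (0.07962 mol): C 1.501, H 2.998, O 1.000
Multiplying each by 2 gives whole numbers: C 3.00, H 6.00, O 2.00

(A) C3H6O2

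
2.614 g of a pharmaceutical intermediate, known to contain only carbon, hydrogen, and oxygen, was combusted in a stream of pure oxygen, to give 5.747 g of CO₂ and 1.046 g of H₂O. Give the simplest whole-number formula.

mol C = 5.747 g CO₂ ÷ 44.009 g/mol = 0.13059 mol
mol H = 2 × 1.046 g H₂O ÷ 18.015 g/mol = 0.11613 mol
mass O = 2.614 − (1.5685 + 0.11705) = 0.92847 g → mol O = 0.92847 ÷ 15.999 = 0.058033 mol
Divide by the smallest (0.058033 mol): C 2.250, H 2.001, O 1.000
Multiplying each by 4 gives whole numbers: C 9.00, H 8.00, O 4.00

C9H8O4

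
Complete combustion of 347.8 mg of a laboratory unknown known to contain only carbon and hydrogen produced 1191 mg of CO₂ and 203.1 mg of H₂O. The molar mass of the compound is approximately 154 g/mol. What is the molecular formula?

C12H10

mol C = 1.191 g CO₂ ÷ 44.009 g/mol = 0.027063 mol
mol H = 2 × 0.2031 g H₂O ÷ 18.015 g/mol = 0.022548 mol
Divide by the smallest (0.022548 mol): C 1.200, H 1.000
Multiplying each by 5 gives whole numbers: C 6.00, H 5.00
Empirical formula: C6H5
Empirical-formula mass = 77.11 g/mol; 154 ÷ 77.11 ≈ 2, so the molecular formula is C12H10.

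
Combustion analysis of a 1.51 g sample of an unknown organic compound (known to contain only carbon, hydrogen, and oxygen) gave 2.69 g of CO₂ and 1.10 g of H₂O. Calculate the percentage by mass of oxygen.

43.2%

mol C = 2.69 g CO₂ ÷ 44.009 g/mol = 0.06112 mol
mol H = 2 × 1.10 g H₂O ÷ 18.015 g/mol = 0.1221 mol
mass O = 1.51 − (0.7342 + 0.1231) = 0.6527 g → mol O = 0.6527 ÷ 15.999 = 0.04080 mol
mass % O = 0.6527 g ÷ 1.51 g × 100%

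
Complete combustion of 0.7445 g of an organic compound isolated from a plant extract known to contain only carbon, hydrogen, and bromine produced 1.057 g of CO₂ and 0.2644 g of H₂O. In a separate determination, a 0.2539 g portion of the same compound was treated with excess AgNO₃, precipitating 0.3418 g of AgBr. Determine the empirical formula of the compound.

C9H11Br2

mol C = 1.057 g CO₂ ÷ 44.009 g/mol = 0.024018 mol
mol H = 2 × 0.2644 g H₂O ÷ 18.015 g/mol = 0.029353 mol
From the AgBr data: mol Br per gram of compound = (0.3418 ÷ 187.772) ÷ 0.2539 = 0.0071693 mol/g, so in the 0.7445 g combustion sample mol Br = 0.0053376 mol
Divide by the smallest (0.0053376 mol): C 4.500, H 5.499, Br 1.000
Multiplying each by 2 gives whole numbers: C 9.00, H 11.00, Br 2.00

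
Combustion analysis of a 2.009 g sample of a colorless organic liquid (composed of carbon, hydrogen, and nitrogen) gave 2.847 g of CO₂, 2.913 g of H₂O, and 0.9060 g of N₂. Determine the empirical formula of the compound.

mol C = 2.847 g CO₂ ÷ 44.009 g/mol = 0.064691 mol
mol H = 2 × 2.913 g H₂O ÷ 18.015 g/mol = 0.32340 mol
mol N = 2 × 0.9060 g N₂ ÷ 28.014 g/mol = 0.064682 mol
Divide by the smallest (0.064682 mol): C 1.000, H 5.000, N 1.000

CH5N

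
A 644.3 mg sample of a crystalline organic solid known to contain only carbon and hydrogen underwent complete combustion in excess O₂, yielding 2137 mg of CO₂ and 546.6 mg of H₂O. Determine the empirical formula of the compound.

mol C = 2.137 g CO₂ ÷ 44.009 g/mol = 0.048558 mol
mol H = 2 × 0.5466 g H₂O ÷ 18.015 g/mol = 0.060683 mol
Divide by the smallest (0.048558 mol): C 1.000, H 1.250
Multiplying each by 4 gives whole numbers: C 4.00, H 5.00

C4H5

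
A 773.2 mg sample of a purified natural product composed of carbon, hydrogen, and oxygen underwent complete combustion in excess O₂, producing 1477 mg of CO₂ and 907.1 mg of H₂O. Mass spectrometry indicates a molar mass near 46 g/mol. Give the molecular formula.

mol C = 1.477 g CO₂ ÷ 44.009 g/mol = 0.033561 mol
mol H = 2 × 0.9071 g H₂O ÷ 18.015 g/mol = 0.10070 mol
mass O = 0.7732 − (0.40310 + 0.10151) = 0.26858 g → mol O = 0.26858 ÷ 15.999 = 0.016788 mol
Divide by the smallest (0.016788 mol): C 1.999, H 5.999, O 1.000
Empirical formula: C2H6O
Empirical-formula mass = 46.07 g/mol; 46 ÷ 46.07 ≈ 1, so the molecular formula is C2H6O.

C2H6O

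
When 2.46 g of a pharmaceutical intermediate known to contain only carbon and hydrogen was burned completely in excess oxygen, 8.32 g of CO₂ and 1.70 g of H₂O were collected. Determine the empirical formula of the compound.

mol C = 8.32 g CO₂ ÷ 44.009 g/mol = 0.1891 mol
mol H = 2 × 1.70 g H₂O ÷ 18.015 g/mol = 0.1887 mol
Divide by the smallest (0.1887 mol): C 1.002, H 1.000

CH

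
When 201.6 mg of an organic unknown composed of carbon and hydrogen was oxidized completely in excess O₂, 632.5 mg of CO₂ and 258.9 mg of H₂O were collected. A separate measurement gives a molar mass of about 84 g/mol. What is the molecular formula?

mol C = 0.6325 g CO₂ ÷ 44.009 g/mol = 0.014372 mol
mol H = 2 × 0.2589 g H₂O ÷ 18.015 g/mol = 0.028743 mol
Divide by the smallest (0.014372 mol): C 1.000, H 2.000
Empirical formula: CH2
Empirical-formula mass = 14.03 g/mol; 84 ÷ 14.03 ≈ 6, so the molecular formula is C6H12.

C6H12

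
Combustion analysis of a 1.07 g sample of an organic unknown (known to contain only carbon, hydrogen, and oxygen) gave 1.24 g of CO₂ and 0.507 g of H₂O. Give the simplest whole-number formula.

C2H4O3

mol C = 1.24 g CO₂ ÷ 44.009 g/mol = 0.02818 mol
mol H = 2 × 0.507 g H₂O ÷ 18.015 g/mol = 0.05629 mol
mass O = 1.07 − (0.3384 + 0.05674) = 0.6748 g → mol O = 0.6748 ÷ 15.999 = 0.04218 mol
Divide by the smallest (0.02818 mol): C 1.000, H 1.998, O 1.497
Multiplying each by 2 gives whole numbers: C 2.00, H 4.00, O 2.99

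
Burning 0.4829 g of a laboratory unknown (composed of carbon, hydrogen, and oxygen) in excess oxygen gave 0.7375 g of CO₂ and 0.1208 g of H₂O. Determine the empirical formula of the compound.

mol C = 0.7375 g CO₂ ÷ 44.009 g/mol = 0.016758 mol
mol H = 2 × 0.1208 g H₂O ÷ 18.015 g/mol = 0.013411 mol
mass O = 0.4829 − (0.20128 + 0.013518) = 0.26810 g → mol O = 0.26810 ÷ 15.999 = 0.016757 mol
Divide by the smallest (0.013411 mol): C 1.250, H 1.000, O 1.250
Multiplying each by 4 gives whole numbers: C 5.00, H 4.00, O 5.00

C5H4O5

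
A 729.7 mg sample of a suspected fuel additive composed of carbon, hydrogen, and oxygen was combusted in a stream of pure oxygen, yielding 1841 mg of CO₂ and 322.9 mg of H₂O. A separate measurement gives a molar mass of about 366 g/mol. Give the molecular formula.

C21H18O6

mol C = 1.841 g CO₂ ÷ 44.009 g/mol = 0.041832 mol
mol H = 2 × 0.3229 g H₂O ÷ 18.015 g/mol = 0.035848 mol
mass O = 0.7297 − (0.50245 + 0.036135) = 0.19112 g → mol O = 0.19112 ÷ 15.999 = 0.011946 mol
Divide by the smallest (0.011946 mol): C 3.502, H 3.001, O 1.000
Multiplying each by 2 gives whole numbers: C 7.00, H 6.00, O 2.00
Empirical formula: C7H6O2
Empirical-formula mass = 122.12 g/mol; 366 ÷ 122.12 ≈ 3, so the molecular formula is C21H18O6.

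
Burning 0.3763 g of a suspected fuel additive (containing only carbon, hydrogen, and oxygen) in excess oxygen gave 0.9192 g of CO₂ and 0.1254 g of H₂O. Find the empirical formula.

mol C = 0.9192 g CO₂ ÷ 44.009 g/mol = 0.020887 mol
mol H = 2 × 0.1254 g H₂O ÷ 18.015 g/mol = 0.013922 mol
mass O = 0.3763 − (0.25087 + 0.014033) = 0.11140 g → mol O = 0.11140 ÷ 15.999 = 0.0069628 mol
Divide by the smallest (0.0069628 mol): C 3.000, H 1.999, O 1.000

C3H2O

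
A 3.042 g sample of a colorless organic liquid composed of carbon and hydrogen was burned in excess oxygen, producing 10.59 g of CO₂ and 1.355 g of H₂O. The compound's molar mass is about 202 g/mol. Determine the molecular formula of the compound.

C16H10

mol C = 10.59 g CO₂ ÷ 44.009 g/mol = 0.24063 mol
mol H = 2 × 1.355 g H₂O ÷ 18.015 g/mol = 0.15043 mol
Divide by the smallest (0.15043 mol): C 1.600, H 1.000
Multiplying each by 5 gives whole numbers: C 8.00, H 5.00
Empirical formula: C8H5
Empirical-formula mass = 101.13 g/mol; 202 ÷ 101.13 ≈ 2, so the molecular formula is C16H10.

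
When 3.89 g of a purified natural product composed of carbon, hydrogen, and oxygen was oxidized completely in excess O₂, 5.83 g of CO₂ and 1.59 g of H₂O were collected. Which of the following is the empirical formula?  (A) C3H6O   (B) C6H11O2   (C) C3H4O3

mol C = 5.83 g CO₂ ÷ 44.009 g/mol = 0.1325 mol
mol H = 2 × 1.59 g H₂O ÷ 18.015 g/mol = 0.1765 mol
mass O = 3.89 − (1.591 + 0.1779) = 2.121 g → mol O = 2.121 ÷ 15.999 = 0.1326 mol
Divide by the smallest (0.1325 mol): C 1.000, H 1.332, O 1.001
Multiplying each by 3 gives whole numbers: C 3.00, H 4.00, O 3.00

(C) C3H4O3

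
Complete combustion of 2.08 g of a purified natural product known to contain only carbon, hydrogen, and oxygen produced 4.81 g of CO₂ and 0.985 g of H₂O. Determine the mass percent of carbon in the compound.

mol C = 4.81 g CO₂ ÷ 44.009 g/mol = 0.1093 mol
mol H = 2 × 0.985 g H₂O ÷ 18.015 g/mol = 0.1094 mol
mass O = 2.08 − (1.313 + 0.1102) = 0.6570 g → mol O = 0.6570 ÷ 15.999 = 0.04107 mol
mass % C = 1.313 g ÷ 2.08 g × 100%

63.1%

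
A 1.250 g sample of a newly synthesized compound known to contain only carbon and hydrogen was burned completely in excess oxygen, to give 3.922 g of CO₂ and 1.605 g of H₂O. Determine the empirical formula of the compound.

CH2

mol C = 3.922 g CO₂ ÷ 44.009 g/mol = 0.089118 mol
mol H = 2 × 1.605 g H₂O ÷ 18.015 g/mol = 0.17818 mol
Divide by the smallest (0.089118 mol): C 1.000, H 1.999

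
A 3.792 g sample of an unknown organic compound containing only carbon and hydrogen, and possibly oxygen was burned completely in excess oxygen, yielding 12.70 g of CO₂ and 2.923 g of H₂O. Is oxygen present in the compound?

no

mol C = 12.70 g CO₂ ÷ 44.009 g/mol = 0.28858 mol
mol H = 2 × 2.923 g H₂O ÷ 18.015 g/mol = 0.32451 mol
C and H together account for 3.7932 g — essentially the entire 3.792 g sample — so the compound contains no oxygen.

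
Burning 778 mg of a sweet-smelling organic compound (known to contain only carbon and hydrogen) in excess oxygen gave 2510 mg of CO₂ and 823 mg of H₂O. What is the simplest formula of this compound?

mol C = 2.51 g CO₂ ÷ 44.009 g/mol = 0.05703 mol
mol H = 2 × 0.823 g H₂O ÷ 18.015 g/mol = 0.09137 mol
Divide by the smallest (0.05703 mol): C 1.000, H 1.602
Multiplying each by 5 gives whole numbers: C 5.00, H 8.01

C5H8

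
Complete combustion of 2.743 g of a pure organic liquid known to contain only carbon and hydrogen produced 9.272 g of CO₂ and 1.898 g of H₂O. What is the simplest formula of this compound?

mol C = 9.272 g CO₂ ÷ 44.009 g/mol = 0.21068 mol
mol H = 2 × 1.898 g H₂O ÷ 18.015 g/mol = 0.21071 mol
Divide by the smallest (0.21068 mol): C 1.000, H 1.000

CH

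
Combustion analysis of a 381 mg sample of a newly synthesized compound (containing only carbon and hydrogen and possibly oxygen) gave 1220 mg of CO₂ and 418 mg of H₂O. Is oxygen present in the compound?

no

mol C = 1.22 g CO₂ ÷ 44.009 g/mol = 0.02772 mol
mol H = 2 × 0.418 g H₂O ÷ 18.015 g/mol = 0.04641 mol
C and H together account for 0.3797 g — essentially the entire 0.381 g sample — so the compound contains no oxygen.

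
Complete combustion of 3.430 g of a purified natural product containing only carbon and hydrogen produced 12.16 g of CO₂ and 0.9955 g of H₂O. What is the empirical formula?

C5H2

mol C = 12.16 g CO₂ ÷ 44.009 g/mol = 0.27631 mol
mol H = 2 × 0.9955 g H₂O ÷ 18.015 g/mol = 0.11052 mol
Divide by the smallest (0.11052 mol): C 2.500, H 1.000
Multiplying each by 2 gives whole numbers: C 5.00, H 2.00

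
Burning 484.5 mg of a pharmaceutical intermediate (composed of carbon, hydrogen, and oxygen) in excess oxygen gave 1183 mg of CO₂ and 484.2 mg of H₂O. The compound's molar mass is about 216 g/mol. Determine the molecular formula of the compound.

C12H24O3

mol C = 1.183 g CO₂ ÷ 44.009 g/mol = 0.026881 mol
mol H = 2 × 0.4842 g H₂O ÷ 18.015 g/mol = 0.053755 mol
mass O = 0.4845 − (0.32287 + 0.054185) = 0.10745 g → mol O = 0.10745 ÷ 15.999 = 0.0067160 mol
Divide by the smallest (0.0067160 mol): C 4.003, H 8.004, O 1.000
Empirical formula: C4H8O
Empirical-formula mass = 72.11 g/mol; 216 ÷ 72.11 ≈ 3, so the molecular formula is C12H24O3.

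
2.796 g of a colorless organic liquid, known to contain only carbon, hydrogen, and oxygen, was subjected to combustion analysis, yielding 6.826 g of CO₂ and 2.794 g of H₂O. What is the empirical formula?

mol C = 6.826 g CO₂ ÷ 44.009 g/mol = 0.15510 mol
mol H = 2 × 2.794 g H₂O ÷ 18.015 g/mol = 0.31019 mol
mass O = 2.796 − (1.8630 + 0.31267) = 0.62037 g → mol O = 0.62037 ÷ 15.999 = 0.038776 mol
Divide by the smallest (0.038776 mol): C 4.000, H 8.000, O 1.000

C4H8O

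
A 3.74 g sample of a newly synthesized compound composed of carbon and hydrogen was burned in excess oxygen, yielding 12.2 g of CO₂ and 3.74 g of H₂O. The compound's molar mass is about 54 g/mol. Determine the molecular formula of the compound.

mol C = 12.2 g CO₂ ÷ 44.009 g/mol = 0.2772 mol
mol H = 2 × 3.74 g H₂O ÷ 18.015 g/mol = 0.4152 mol
Divide by the smallest (0.2772 mol): C 1.000, H 1.498
Multiplying each by 2 gives whole numbers: C 2.00, H 3.00
Empirical formula: C2H3
Empirical-formula mass = 27.05 g/mol; 54 ÷ 27.05 ≈ 2, so the molecular formula is C4H6.

C4H6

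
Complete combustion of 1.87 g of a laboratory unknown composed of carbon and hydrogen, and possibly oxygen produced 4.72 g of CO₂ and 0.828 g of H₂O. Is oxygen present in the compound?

mol C = 4.72 g CO₂ ÷ 44.009 g/mol = 0.1073 mol
mol H = 2 × 0.828 g H₂O ÷ 18.015 g/mol = 0.09192 mol
C and H account for only 1.381 g of the 1.87 g sample; the remaining 0.4892 g must be oxygen.

yes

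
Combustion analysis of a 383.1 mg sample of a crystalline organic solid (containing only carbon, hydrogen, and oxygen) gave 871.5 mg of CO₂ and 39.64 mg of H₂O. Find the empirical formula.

C9H2O4

mol C = 0.8715 g CO₂ ÷ 44.009 g/mol = 0.019803 mol
mol H = 2 × 0.03964 g H₂O ÷ 18.015 g/mol = 0.0044008 mol
mass O = 0.3831 − (0.23785 + 0.0044360) = 0.14081 g → mol O = 0.14081 ÷ 15.999 = 0.0088014 mol
Divide by the smallest (0.0044008 mol): C 4.500, H 1.000, O 2.000
Multiplying each by 2 gives whole numbers: C 9.00, H 2.00, O 4.00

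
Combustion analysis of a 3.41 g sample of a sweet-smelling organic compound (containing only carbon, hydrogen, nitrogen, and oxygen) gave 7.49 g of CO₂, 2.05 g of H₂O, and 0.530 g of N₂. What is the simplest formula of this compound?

C9H12N2O2

mol C = 7.49 g CO₂ ÷ 44.009 g/mol = 0.1702 mol
mol H = 2 × 2.05 g H₂O ÷ 18.015 g/mol = 0.2276 mol
mol N = 2 × 0.530 g N₂ ÷ 28.014 g/mol = 0.03784 mol
mass O = 3.41 − (2.044 + 0.2294 + 0.5300) = 0.6064 g → mol O = 0.6064 ÷ 15.999 = 0.03790 mol
Divide by the smallest (0.03784 mol): C 4.498, H 6.015, N 1.000, O 1.002
Multiplying each by 2 gives whole numbers: C 9.00, H 12.03, N 2.00, O 2.00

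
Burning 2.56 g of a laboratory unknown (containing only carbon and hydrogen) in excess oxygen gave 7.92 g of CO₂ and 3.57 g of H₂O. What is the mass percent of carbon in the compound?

mol C = 7.92 g CO₂ ÷ 44.009 g/mol = 0.1800 mol
mol H = 2 × 3.57 g H₂O ÷ 18.015 g/mol = 0.3963 mol
mass % C = 2.162 g ÷ 2.56 g × 100%

84.4%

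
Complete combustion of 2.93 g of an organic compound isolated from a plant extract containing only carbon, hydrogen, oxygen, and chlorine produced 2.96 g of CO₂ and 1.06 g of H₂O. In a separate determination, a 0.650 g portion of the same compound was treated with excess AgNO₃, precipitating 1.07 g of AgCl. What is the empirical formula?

mol C = 2.96 g CO₂ ÷ 44.009 g/mol = 0.06726 mol
mol H = 2 × 1.06 g H₂O ÷ 18.015 g/mol = 0.1177 mol
From the AgCl data: mol Cl per gram of compound = (1.07 ÷ 143.318) ÷ 0.650 = 0.01149 mol/g, so in the 2.93 g combustion sample mol Cl = 0.03365 mol
mass O = 2.93 − (0.8078 + 0.1186 + 1.193) = 0.8105 g → mol O = 0.8105 ÷ 15.999 = 0.05066 mol
Divide by the smallest (0.03365 mol): C 1.999, H 3.497, Cl 1.000, O 1.505
Multiplying each by 2 gives whole numbers: C 4.00, H 6.99, Cl 2.00, O 3.01

C4H7Cl2O3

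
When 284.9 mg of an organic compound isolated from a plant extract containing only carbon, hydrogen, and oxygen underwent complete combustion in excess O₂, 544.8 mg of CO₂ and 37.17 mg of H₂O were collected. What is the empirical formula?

C3HO2

mol C = 0.5448 g CO₂ ÷ 44.009 g/mol = 0.012379 mol
mol H = 2 × 0.03717 g H₂O ÷ 18.015 g/mol = 0.0041266 mol
mass O = 0.2849 − (0.14869 + 0.0041596) = 0.13205 g → mol O = 0.13205 ÷ 15.999 = 0.0082538 mol
Divide by the smallest (0.0041266 mol): C 3.000, H 1.000, O 2.000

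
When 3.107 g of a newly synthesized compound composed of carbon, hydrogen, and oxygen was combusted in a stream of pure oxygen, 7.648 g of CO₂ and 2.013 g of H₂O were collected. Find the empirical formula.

C7H9O2

mol C = 7.648 g CO₂ ÷ 44.009 g/mol = 0.17378 mol
mol H = 2 × 2.013 g H₂O ÷ 18.015 g/mol = 0.22348 mol
mass O = 3.107 − (2.0873 + 0.22527) = 0.79443 g → mol O = 0.79443 ÷ 15.999 = 0.049655 mol
Divide by the smallest (0.049655 mol): C 3.500, H 4.501, O 1.000
Multiplying each by 2 gives whole numbers: C 7.00, H 9.00, O 2.00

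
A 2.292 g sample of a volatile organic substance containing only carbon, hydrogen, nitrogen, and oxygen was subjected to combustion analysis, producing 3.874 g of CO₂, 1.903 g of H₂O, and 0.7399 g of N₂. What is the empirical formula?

mol C = 3.874 g CO₂ ÷ 44.009 g/mol = 0.088027 mol
mol H = 2 × 1.903 g H₂O ÷ 18.015 g/mol = 0.21127 mol
mol N = 2 × 0.7399 g N₂ ÷ 28.014 g/mol = 0.052824 mol
mass O = 2.292 − (1.0573 + 0.21296 + 0.73990) = 0.28184 g → mol O = 0.28184 ÷ 15.999 = 0.017616 mol
Divide by the smallest (0.017616 mol): C 4.997, H 11.993, N 2.999, O 1.000

C5H12N3O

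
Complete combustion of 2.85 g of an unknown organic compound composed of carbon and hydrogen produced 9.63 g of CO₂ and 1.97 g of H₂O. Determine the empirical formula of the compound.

CH

mol C = 9.63 g CO₂ ÷ 44.009 g/mol = 0.2188 mol
mol H = 2 × 1.97 g H₂O ÷ 18.015 g/mol = 0.2187 mol
Divide by the smallest (0.2187 mol): C 1.001, H 1.000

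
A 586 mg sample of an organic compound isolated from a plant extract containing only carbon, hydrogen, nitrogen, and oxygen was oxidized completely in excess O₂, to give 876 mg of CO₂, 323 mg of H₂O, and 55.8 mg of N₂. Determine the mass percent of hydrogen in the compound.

6.2%

mol C = 0.876 g CO₂ ÷ 44.009 g/mol = 0.01991 mol
mol H = 2 × 0.323 g H₂O ÷ 18.015 g/mol = 0.03586 mol
mol N = 2 × 0.0558 g N₂ ÷ 28.014 g/mol = 0.003984 mol
mass O = 0.586 − (0.2391 + 0.03615 + 0.05580) = 0.2550 g → mol O = 0.2550 ÷ 15.999 = 0.01594 mol
mass % H = 0.03615 g ÷ 0.586 g × 100%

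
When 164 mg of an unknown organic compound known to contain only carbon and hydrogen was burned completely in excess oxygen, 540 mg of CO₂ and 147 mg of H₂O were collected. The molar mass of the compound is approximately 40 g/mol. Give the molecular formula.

mol C = 0.540 g CO₂ ÷ 44.009 g/mol = 0.01227 mol
mol H = 2 × 0.147 g H₂O ÷ 18.015 g/mol = 0.01632 mol
Divide by the smallest (0.01227 mol): C 1.000, H 1.330
Multiplying each by 3 gives whole numbers: C 3.00, H 3.99
Empirical formula: C3H4
Empirical-formula mass = 40.06 g/mol; 40 ÷ 40.06 ≈ 1, so the molecular formula is C3H4.

C3H4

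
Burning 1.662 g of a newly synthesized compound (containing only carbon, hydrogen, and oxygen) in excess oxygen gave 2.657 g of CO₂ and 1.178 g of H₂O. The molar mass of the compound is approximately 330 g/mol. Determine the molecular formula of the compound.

C12H26O10

mol C = 2.657 g CO₂ ÷ 44.009 g/mol = 0.060374 mol
mol H = 2 × 1.178 g H₂O ÷ 18.015 g/mol = 0.13078 mol
mass O = 1.662 − (0.72515 + 0.13183) = 0.80502 g → mol O = 0.80502 ÷ 15.999 = 0.050317 mol
Divide by the smallest (0.050317 mol): C 1.200, H 2.599, O 1.000
Multiplying each by 5 gives whole numbers: C 6.00, H 13.00, O 5.00
Empirical formula: C6H13O5
Empirical-formula mass = 165.17 g/mol; 330 ÷ 165.17 ≈ 2, so the molecular formula is C12H26O10.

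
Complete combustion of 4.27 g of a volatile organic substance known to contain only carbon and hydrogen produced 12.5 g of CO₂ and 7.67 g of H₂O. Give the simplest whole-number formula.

mol C = 12.5 g CO₂ ÷ 44.009 g/mol = 0.2840 mol
mol H = 2 × 7.67 g H₂O ÷ 18.015 g/mol = 0.8515 mol
Divide by the smallest (0.2840 mol): C 1.000, H 2.998

CH3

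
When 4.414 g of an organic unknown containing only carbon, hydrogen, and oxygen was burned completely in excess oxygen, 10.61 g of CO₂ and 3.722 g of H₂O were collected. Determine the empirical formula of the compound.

mol C = 10.61 g CO₂ ÷ 44.009 g/mol = 0.24109 mol
mol H = 2 × 3.722 g H₂O ÷ 18.015 g/mol = 0.41321 mol
mass O = 4.414 − (2.8957 + 0.41652) = 1.1018 g → mol O = 1.1018 ÷ 15.999 = 0.068866 mol
Divide by the smallest (0.068866 mol): C 3.501, H 6.000, O 1.000
Multiplying each by 2 gives whole numbers: C 7.00, H 12.00, O 2.00

C7H12O2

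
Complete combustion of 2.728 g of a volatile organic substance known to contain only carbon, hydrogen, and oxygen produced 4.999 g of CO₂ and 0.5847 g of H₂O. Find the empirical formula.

C7H4O5

mol C = 4.999 g CO₂ ÷ 44.009 g/mol = 0.11359 mol
mol H = 2 × 0.5847 g H₂O ÷ 18.015 g/mol = 0.064913 mol
mass O = 2.728 − (1.3643 + 0.065432) = 1.2982 g → mol O = 1.2982 ÷ 15.999 = 0.081145 mol
Divide by the smallest (0.064913 mol): C 1.750, H 1.000, O 1.250
Multiplying each by 4 gives whole numbers: C 7.00, H 4.00, O 5.00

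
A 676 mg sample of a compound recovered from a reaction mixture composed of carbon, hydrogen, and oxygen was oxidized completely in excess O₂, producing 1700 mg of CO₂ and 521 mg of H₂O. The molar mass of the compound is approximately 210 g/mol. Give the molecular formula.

mol C = 1.70 g CO₂ ÷ 44.009 g/mol = 0.03863 mol
mol H = 2 × 0.521 g H₂O ÷ 18.015 g/mol = 0.05784 mol
mass O = 0.676 − (0.4640 + 0.05830) = 0.1537 g → mol O = 0.1537 ÷ 15.999 = 0.009609 mol
Divide by the smallest (0.009609 mol): C 4.020, H 6.020, O 1.000
Empirical formula: C4H6O
Empirical-formula mass = 70.09 g/mol; 210 ÷ 70.09 ≈ 3, so the molecular formula is C12H18O3.

C12H18O3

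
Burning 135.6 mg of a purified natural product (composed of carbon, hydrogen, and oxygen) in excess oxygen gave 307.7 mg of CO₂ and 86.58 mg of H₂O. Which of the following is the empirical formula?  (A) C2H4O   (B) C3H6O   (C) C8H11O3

mol C = 0.3077 g CO₂ ÷ 44.009 g/mol = 0.0069918 mol
mol H = 2 × 0.08658 g H₂O ÷ 18.015 g/mol = 0.0096120 mol
mass O = 0.1356 − (0.083978 + 0.0096889) = 0.041933 g → mol O = 0.041933 ÷ 15.999 = 0.0026210 mol
Divide by the smallest (0.0026210 mol): C 2.668, H 3.667, O 1.000
Multiplying each by 3 gives whole numbers: C 8.00, H 11.00, O 3.00

(C) C8H11O3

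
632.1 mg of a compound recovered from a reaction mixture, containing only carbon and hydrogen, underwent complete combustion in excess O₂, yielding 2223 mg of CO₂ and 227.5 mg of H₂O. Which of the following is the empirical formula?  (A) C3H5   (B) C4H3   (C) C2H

(C) C2H

mol C = 2.223 g CO₂ ÷ 44.009 g/mol = 0.050512 mol
mol H = 2 × 0.2275 g H₂O ÷ 18.015 g/mol = 0.025257 mol
Divide by the smallest (0.025257 mol): C 2.000, H 1.000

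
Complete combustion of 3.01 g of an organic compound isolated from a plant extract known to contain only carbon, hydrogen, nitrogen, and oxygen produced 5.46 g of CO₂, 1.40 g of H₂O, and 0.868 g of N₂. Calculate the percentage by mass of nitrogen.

mol C = 5.46 g CO₂ ÷ 44.009 g/mol = 0.1241 mol
mol H = 2 × 1.40 g H₂O ÷ 18.015 g/mol = 0.1554 mol
mol N = 2 × 0.868 g N₂ ÷ 28.014 g/mol = 0.06197 mol
mass O = 3.01 − (1.490 + 0.1567 + 0.8680) = 0.4952 g → mol O = 0.4952 ÷ 15.999 = 0.03095 mol
mass % N = 0.8680 g ÷ 3.01 g × 100%

28.8%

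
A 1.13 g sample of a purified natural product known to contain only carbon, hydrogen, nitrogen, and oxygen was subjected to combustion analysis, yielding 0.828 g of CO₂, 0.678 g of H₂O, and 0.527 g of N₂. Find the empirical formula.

mol C = 0.828 g CO₂ ÷ 44.009 g/mol = 0.01881 mol
mol H = 2 × 0.678 g H₂O ÷ 18.015 g/mol = 0.07527 mol
mol N = 2 × 0.527 g N₂ ÷ 28.014 g/mol = 0.03762 mol
mass O = 1.13 − (0.2260 + 0.07587 + 0.5270) = 0.3011 g → mol O = 0.3011 ÷ 15.999 = 0.01882 mol
Divide by the smallest (0.01881 mol): C 1.000, H 4.001, N 2.000, O 1.000

CH4N2O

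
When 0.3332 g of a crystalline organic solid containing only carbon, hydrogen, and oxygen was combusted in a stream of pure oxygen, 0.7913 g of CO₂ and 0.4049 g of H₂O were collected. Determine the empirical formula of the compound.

C4H10O

mol C = 0.7913 g CO₂ ÷ 44.009 g/mol = 0.017980 mol
mol H = 2 × 0.4049 g H₂O ÷ 18.015 g/mol = 0.044951 mol
mass O = 0.3332 − (0.21596 + 0.045311) = 0.071926 g → mol O = 0.071926 ÷ 15.999 = 0.0044957 mol
Divide by the smallest (0.0044957 mol): C 3.999, H 9.999, O 1.000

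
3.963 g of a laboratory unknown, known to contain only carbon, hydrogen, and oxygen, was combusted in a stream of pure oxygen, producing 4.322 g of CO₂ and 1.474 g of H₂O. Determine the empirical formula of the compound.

mol C = 4.322 g CO₂ ÷ 44.009 g/mol = 0.098207 mol
mol H = 2 × 1.474 g H₂O ÷ 18.015 g/mol = 0.16364 mol
mass O = 3.963 − (1.1796 + 0.16495) = 2.6185 g → mol O = 2.6185 ÷ 15.999 = 0.16367 mol
Divide by the smallest (0.098207 mol): C 1.000, H 1.666, O 1.667
Multiplying each by 3 gives whole numbers: C 3.00, H 5.00, O 5.00

C3H5O5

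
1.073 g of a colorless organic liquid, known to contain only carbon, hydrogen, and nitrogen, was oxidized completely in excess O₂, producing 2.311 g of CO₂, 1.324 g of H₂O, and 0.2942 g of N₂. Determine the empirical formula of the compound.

C5H14N2

mol C = 2.311 g CO₂ ÷ 44.009 g/mol = 0.052512 mol
mol H = 2 × 1.324 g H₂O ÷ 18.015 g/mol = 0.14699 mol
mol N = 2 × 0.2942 g N₂ ÷ 28.014 g/mol = 0.021004 mol
Divide by the smallest (0.021004 mol): C 2.500, H 6.998, N 1.000
Multiplying each by 2 gives whole numbers: C 5.00, H 14.00, N 2.00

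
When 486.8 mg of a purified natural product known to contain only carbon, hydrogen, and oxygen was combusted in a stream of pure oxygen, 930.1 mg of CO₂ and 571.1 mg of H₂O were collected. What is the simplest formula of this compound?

C2H6O

mol C = 0.9301 g CO₂ ÷ 44.009 g/mol = 0.021134 mol
mol H = 2 × 0.5711 g H₂O ÷ 18.015 g/mol = 0.063403 mol
mass O = 0.4868 − (0.25384 + 0.063910) = 0.16905 g → mol O = 0.16905 ÷ 15.999 = 0.010566 mol
Divide by the smallest (0.010566 mol): C 2.000, H 6.001, O 1.000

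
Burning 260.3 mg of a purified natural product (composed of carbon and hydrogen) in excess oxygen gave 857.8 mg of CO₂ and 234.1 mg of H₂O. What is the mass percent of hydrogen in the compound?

mol C = 0.8578 g CO₂ ÷ 44.009 g/mol = 0.019491 mol
mol H = 2 × 0.2341 g H₂O ÷ 18.015 g/mol = 0.025989 mol
mass % H = 0.026197 g ÷ 0.2603 g × 100%

10.06%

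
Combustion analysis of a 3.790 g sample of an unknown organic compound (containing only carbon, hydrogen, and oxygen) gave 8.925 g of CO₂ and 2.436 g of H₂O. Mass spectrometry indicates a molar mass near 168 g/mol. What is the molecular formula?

C9H12O3

mol C = 8.925 g CO₂ ÷ 44.009 g/mol = 0.20280 mol
mol H = 2 × 2.436 g H₂O ÷ 18.015 g/mol = 0.27044 mol
mass O = 3.790 − (2.4358 + 0.27260) = 1.0816 g → mol O = 1.0816 ÷ 15.999 = 0.067602 mol
Divide by the smallest (0.067602 mol): C 3.000, H 4.000, O 1.000
Empirical formula: C3H4O
Empirical-formula mass = 56.06 g/mol; 168 ÷ 56.06 ≈ 3, so the molecular formula is C9H12O3.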